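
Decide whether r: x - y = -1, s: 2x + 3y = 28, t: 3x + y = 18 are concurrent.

No

Intersecting r and s: solving the 2×2 system gives (x, y) = (5, 6).
Substitute into t: (3)(5) + (1)(6) = 21.
But t requires 18 ≠ 21, so the three lines have no common point.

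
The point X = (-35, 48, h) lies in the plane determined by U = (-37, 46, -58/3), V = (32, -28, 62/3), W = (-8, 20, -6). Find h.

-21

The plane through U, V, W has equation (160/3)x + 240y + 352z = 6784/3.
Substituting X: (352)h + (28960/3) = 6784/3, so h = -21.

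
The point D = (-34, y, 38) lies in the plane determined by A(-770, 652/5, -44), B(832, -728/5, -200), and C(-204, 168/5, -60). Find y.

32/5

A normal to the plane is n = AB × AC = (-53424/5, -62664, 5712/5).
D lies in the plane iff n · AD = 0.
This gives (-62664)y + (2005248/5) = 0, so y = 32/5.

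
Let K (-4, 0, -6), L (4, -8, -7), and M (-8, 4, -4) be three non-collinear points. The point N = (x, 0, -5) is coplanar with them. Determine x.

-4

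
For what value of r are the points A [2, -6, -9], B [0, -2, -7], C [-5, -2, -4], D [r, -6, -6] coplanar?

The points are coplanar iff AB · (AC × AD) = 0.
Expanding, this is linear in r: (12)r + (36) = 0.
So r = -3.

-3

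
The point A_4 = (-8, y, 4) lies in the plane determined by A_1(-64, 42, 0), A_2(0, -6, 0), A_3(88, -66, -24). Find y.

-1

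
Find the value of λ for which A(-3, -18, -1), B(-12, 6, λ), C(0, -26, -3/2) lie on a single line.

1/2

Collinearity requires AB × AC = 0; each component is linear in λ.
The x-component gives (8)λ + (-4) = 0, so λ = 1/2.
The remaining components then also vanish.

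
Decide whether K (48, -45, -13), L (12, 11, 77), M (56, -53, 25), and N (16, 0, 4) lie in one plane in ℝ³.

With K as base: KL = (-36, 56, 90), KM = (8, -8, 38), KN = (-32, 45, 17).
KM × KN = (-1846, -1352, 104).
KL · (KM × KN) = 104.
Since 104 ≠ 0, the four points are not coplanar.

No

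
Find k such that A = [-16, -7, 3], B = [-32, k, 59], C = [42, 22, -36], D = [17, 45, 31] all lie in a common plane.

17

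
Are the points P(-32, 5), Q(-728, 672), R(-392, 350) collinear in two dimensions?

PQ = (-696, 667), PR = (-360, 345).
det[PQ; PR] = (-696)(345) − (667)(-360) = 0.
The determinant is zero, so the points are collinear.

Yes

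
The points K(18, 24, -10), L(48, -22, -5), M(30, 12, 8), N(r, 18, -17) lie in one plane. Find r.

Normal to plane KLM: n = (-768, -480, 192); plane equation n·P = -27264.
Requiring n·N = -27264: (-768)r + (-11904) = -27264.
So r = 20.

20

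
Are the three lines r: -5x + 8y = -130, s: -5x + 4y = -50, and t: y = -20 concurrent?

Yes

The three lines meet at one point iff the augmented coefficient matrix [aᵢ bᵢ cᵢ] has rank < 3, i.e. its determinant vanishes.
Here the determinant is 0.
It vanishes, so the lines are concurrent at (-6, -20).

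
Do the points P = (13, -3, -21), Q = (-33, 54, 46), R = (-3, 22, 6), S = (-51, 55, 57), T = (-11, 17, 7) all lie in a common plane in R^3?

Yes

The plane through P, Q, R has normal n = PQ × PR = (-136, 170, -238) and equation n·X = 2720.
Checking the remaining points: n·S = 2720, n·T = 2720.
All equal 2720, so all 5 points lie in one plane.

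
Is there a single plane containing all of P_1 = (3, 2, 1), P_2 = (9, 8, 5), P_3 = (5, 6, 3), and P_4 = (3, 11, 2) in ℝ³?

A normal to the plane through P_1, P_2, P_3 is n = P_1P_2 × P_1P_3 = (-4, -4, 12).
The plane has equation n·P = -8. For P_4: n·P_4 = -32.
-32 ≠ -8, so P_4 is off the plane.

No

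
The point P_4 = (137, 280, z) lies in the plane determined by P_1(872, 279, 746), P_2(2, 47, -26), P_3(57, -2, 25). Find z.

87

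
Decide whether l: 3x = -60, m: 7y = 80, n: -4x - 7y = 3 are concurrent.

No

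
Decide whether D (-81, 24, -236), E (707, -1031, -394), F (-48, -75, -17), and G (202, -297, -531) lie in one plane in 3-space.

The four points are coplanar iff the 3×3 determinant with rows DE, DF, DG is zero.
Rows: (788, -1055, -158), (33, -99, 219), (283, -321, -295).
Expanding along the first row: (788)(99504) − (-1055)(-71712) + (-158)(17424) = 0.
Zero determinant ⇒ coplanar.

Yes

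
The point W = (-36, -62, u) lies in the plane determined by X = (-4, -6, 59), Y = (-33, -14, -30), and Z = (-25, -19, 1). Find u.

3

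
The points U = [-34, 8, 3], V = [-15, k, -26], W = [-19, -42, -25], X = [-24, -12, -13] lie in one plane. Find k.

-23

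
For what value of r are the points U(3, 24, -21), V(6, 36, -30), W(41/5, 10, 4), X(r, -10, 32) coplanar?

Coplanarity ⇔ det[UV; UW; UX] = 0.
Expanding, this is linear in r: (174)r + (-1914) = 0.
So r = 11.

11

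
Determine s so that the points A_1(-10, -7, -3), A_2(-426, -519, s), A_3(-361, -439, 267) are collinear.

317

Collinearity requires A_1A_2 × A_1A_3 = 0; each component is linear in s.
The x-component gives (432)s + (-136944) = 0, so s = 317.
The remaining components then also vanish.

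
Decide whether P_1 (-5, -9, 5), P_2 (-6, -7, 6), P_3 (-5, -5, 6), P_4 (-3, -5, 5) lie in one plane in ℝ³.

Yes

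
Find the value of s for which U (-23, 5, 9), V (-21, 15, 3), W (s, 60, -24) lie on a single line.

-12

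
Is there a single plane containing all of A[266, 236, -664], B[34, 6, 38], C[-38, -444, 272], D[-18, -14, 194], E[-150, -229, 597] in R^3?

Yes

The plane through A, B, C has normal n = AB × AC = (262080, 3744, 87840) and equation n·P = 12271104.
Checking the remaining points: n·D = 12271104, n·E = 12271104.
All equal 12271104, so all 5 points lie in one plane.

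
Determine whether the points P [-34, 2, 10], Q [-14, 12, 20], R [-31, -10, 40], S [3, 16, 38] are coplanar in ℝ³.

Yes

The four points are coplanar iff the 3×3 determinant with rows PQ, PR, PS is zero.
Rows: (20, 10, 10), (3, -12, 30), (37, 14, 28).
Expanding along the first row: (20)(-756) − (10)(-1026) + (10)(486) = 0.
Zero determinant ⇒ coplanar.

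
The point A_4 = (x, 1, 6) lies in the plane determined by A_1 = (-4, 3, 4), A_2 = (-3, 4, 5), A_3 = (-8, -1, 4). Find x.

-6

Coplanarity requires A_1A_2 · (A_1A_3 × A_1A_4) = 0.
A_1A_2 = (1, 1, 1), A_1A_3 = (-4, -4, 0); the triple product is linear in x with coefficient 4 and constant term 24.
Setting it to zero: x = -6.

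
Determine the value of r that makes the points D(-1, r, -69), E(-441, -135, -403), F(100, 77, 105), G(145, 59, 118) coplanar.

Coplanarity ⇔ det[DE; DF; DG] = 0.
Expanding, this is linear in r: (-15827)r + (-933793) = 0.
So r = -59.

-59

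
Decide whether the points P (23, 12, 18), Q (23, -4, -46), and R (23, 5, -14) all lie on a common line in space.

No

PQ = (0, -16, -64), PR = (0, -7, -32).
Comparing components 2 and 3: (-16)(-32) − (-64)(-7) = 64 ≠ 0, so PQ and PR are not parallel and the points are not collinear.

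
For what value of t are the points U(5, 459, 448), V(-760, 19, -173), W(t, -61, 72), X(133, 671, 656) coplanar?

45

The points are coplanar iff UV · (UW × UX) = 0.
Expanding, this is linear in t: (-40132)t + (1805940) = 0.
So t = 45.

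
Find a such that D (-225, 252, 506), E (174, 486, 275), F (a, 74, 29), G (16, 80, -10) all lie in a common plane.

Normal to plane DEG: n = (-160476, 150213, -125022); plane equation n·P = 10699644.
Requiring n·F = 10699644: (-160476)a + (7490124) = 10699644.
So a = -20.

-20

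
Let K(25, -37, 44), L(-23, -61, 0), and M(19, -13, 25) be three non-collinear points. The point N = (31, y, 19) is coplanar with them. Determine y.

27

Coplanarity requires KL · (KM × KN) = 0.
KL = (-48, -24, -44), KM = (-6, 24, -19); the triple product is linear in y with coefficient -648 and constant term 17496.
Setting it to zero: y = 27.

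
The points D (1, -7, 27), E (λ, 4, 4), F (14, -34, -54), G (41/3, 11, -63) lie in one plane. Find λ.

4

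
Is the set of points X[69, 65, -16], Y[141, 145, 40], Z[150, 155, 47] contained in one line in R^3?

Yes

XY = (72, 80, 56), XZ = (81, 90, 63).
Each component of XZ is 9/8 times the corresponding component of XY, so XZ = 9/8·XY and the points are collinear.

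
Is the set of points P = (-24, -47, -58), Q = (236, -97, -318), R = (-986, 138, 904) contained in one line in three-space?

Yes

PQ = (260, -50, -260), PR = (-962, 185, 962).
Each component of PR is -37/10 times the corresponding component of PQ, so PR = -37/10·PQ and the points are collinear.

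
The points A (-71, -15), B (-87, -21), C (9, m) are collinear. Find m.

The three points are collinear iff det[AB; AC] = 0.
This determinant is linear in m: (-16)m + (240) = 0, so m = 15.

15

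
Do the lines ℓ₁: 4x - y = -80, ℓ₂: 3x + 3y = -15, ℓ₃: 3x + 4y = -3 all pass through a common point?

The three lines meet at one point iff the augmented coefficient matrix [aᵢ bᵢ cᵢ] has rank < 3, i.e. its determinant vanishes.
Here the determinant is 0.
It vanishes, so the lines are concurrent at (-17, 12).

Yes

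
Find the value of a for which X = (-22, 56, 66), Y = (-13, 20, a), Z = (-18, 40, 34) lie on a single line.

-6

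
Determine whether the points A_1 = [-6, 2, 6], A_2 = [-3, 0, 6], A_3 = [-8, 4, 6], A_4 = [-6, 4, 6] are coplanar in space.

With A_1 as base: A_1A_2 = (3, -2, 0), A_1A_3 = (-2, 2, 0), A_1A_4 = (0, 2, 0).
A_1A_3 × A_1A_4 = (0, 0, -4).
A_1A_2 · (A_1A_3 × A_1A_4) = 0.
The scalar triple product vanishes, so the four points are coplanar.

Yes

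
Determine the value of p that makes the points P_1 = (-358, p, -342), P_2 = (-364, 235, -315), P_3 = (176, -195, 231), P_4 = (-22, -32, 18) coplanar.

244

Coplanarity ⇔ det[P_1P_2; P_1P_3; P_1P_4] = 0.
Expanding, this is linear in p: (-6912)p + (1686528) = 0.
So p = 244.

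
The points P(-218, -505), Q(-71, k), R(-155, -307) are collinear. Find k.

-43

The three points are collinear iff det[PQ; PR] = 0.
This determinant is linear in k: (-63)k + (-2709) = 0, so k = -43.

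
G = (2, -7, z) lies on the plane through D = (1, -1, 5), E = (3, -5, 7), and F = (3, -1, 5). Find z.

A normal to the plane is n = DE × DF = (0, 4, 8).
G lies in the plane iff n · DG = 0.
This gives (8)z + (-64) = 0, so z = 8.

8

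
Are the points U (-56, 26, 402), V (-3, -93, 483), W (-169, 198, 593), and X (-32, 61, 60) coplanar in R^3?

No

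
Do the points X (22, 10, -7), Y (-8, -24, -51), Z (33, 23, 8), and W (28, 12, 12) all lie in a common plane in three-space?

The four points are coplanar iff the 3×3 determinant with rows XY, XZ, XW is zero.
Rows: (-30, -34, -44), (11, 13, 15), (6, 2, 19).
Expanding along the first row: (-30)(217) − (-34)(119) + (-44)(-56) = 0.
Zero determinant ⇒ coplanar.

Yes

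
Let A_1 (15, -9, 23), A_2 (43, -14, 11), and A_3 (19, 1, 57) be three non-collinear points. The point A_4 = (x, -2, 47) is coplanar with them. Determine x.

19

The plane through A_1, A_2, A_3 has equation −50x − 1000y + 300z = 15150.
Substituting A_4: (-50)x + (16100) = 15150, so x = 19.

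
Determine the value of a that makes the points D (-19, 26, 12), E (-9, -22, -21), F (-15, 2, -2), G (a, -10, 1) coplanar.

-17

Coplanarity ⇔ det[DE; DF; DG] = 0.
Expanding, this is linear in a: (-120)a + (-2040) = 0.
So a = -17.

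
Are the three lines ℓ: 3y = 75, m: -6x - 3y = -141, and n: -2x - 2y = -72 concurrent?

Yes

Lines aᵢx + bᵢy = cᵢ with pairwise distinct directions are concurrent exactly when det[aᵢ bᵢ cᵢ] = 0.
Here the determinant is 0.
It vanishes, so the lines are concurrent at (11, 25).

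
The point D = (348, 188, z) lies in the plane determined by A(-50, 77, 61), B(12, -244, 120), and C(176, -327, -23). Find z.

-408

Coplanarity requires AB · (AC × AD) = 0.
AB = (62, -321, 59), AC = (226, -404, -84); the triple product is linear in z with coefficient 47498 and constant term 19379184.
Setting it to zero: z = -408.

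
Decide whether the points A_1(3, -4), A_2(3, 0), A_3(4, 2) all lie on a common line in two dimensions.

No

A_1A_2 = (0, 4), A_1A_3 = (1, 6).
Twice the signed area of △A_1A_2A_3 is (0)(6) − (4)(1) = -4.
The area is nonzero, so the three points are not collinear.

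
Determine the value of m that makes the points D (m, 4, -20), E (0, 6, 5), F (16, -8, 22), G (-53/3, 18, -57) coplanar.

0

The points are coplanar iff DE · (DF × DG) = 0.
Expanding, this is linear in m: (-664)m + (0) = 0.
So m = 0.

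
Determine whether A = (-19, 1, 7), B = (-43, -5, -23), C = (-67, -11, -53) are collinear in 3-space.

AB = (-24, -6, -30), AC = (-48, -12, -60).
Each component of AC is 2 times the corresponding component of AB, so AC = 2·AB and the points are collinear.

Yes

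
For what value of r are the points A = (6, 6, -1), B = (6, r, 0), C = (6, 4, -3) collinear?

7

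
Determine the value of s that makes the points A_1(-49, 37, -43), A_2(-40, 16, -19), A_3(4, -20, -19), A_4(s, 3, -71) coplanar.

12

Coplanarity ⇔ det[A_1A_2; A_1A_3; A_1A_4] = 0.
Expanding, this is linear in s: (864)s + (-10368) = 0.
So s = 12.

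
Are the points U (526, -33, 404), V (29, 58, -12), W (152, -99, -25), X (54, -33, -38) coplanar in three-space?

With U as base: UV = (-497, 91, -416), UW = (-374, -66, -429), UX = (-472, 0, -442).
UW × UX = (29172, 37180, -31152).
UV · (UW × UX) = 1844128.
Since 1844128 ≠ 0, the four points are not coplanar.

No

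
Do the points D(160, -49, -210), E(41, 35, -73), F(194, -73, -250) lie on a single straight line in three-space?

DE = (-119, 84, 137), DF = (34, -24, -40).
DE × DF = (-72, -102, 0).
The cross product is nonzero, so the points do not lie on one line.

No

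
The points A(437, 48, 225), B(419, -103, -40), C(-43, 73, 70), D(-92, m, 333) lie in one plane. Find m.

239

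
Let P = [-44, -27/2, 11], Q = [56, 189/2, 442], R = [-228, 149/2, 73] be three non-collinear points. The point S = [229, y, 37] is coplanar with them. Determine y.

-209/2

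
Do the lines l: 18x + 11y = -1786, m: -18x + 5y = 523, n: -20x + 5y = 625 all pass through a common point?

No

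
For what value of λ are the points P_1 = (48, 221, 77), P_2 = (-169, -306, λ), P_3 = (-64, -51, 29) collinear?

Direction P_1P_3 = (-112, -272, -48). From the x-coordinate of P_2, the parameter along the line is τ = (-169 − 48)/(-112) = 31/16.
Then λ = 77 + 31/16·(-48) = -16.

-16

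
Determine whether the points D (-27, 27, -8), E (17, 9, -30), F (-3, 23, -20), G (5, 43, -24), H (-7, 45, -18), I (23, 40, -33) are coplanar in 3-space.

The plane through D, E, F has normal n = DE × DF = (128, 0, 256) and equation n·P = -5504.
Checking the remaining points: n·G = -5504, n·H = -5504, n·I = -5504.
All equal -5504, so all 6 points lie in one plane.

Yes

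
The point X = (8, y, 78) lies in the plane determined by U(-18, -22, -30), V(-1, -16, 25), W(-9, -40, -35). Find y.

Coplanarity requires UV · (UW × UX) = 0.
UV = (17, 6, 55), UW = (9, -18, -5); the triple product is linear in y with coefficient 580 and constant term -1160.
Setting it to zero: y = 2.

2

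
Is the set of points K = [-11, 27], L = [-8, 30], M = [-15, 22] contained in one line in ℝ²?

KL = (3, 3), KM = (-4, -5).
det[KL; KM] = (3)(-5) − (3)(-4) = -3.
The determinant is nonzero, so they are not collinear.

No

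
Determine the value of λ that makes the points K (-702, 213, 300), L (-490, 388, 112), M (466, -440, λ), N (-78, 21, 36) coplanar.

The points are coplanar iff KL · (KM × KN) = 0.
Expanding, this is linear in λ: (149904)λ + (11092896) = 0.
So λ = -74.

-74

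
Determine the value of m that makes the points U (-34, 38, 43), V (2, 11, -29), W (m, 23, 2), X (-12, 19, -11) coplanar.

Normal to plane UVX: n = (90, 360, -90); plane equation n·P = 6750.
Requiring n·W = 6750: (90)m + (8100) = 6750.
So m = -15.

-15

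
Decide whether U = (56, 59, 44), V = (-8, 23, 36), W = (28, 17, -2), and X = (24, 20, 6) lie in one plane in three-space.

Yes

With U as base: UV = (-64, -36, -8), UW = (-28, -42, -46), UX = (-32, -39, -38).
UW × UX = (-198, 408, -252).
UV · (UW × UX) = 0.
The scalar triple product vanishes, so the four points are coplanar.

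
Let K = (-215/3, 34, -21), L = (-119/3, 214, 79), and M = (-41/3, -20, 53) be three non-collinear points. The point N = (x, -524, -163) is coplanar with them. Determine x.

-185/3

A normal to the plane is n = KL × KM = (18720, 3432, -12168).
N lies in the plane iff n · KN = 0.
This gives (18720)x + (1154400) = 0, so x = -185/3.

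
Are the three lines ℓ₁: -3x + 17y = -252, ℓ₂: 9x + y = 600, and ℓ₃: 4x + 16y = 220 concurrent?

Yes

Intersecting ℓ₁ and ℓ₂: solving the 2×2 system gives (x, y) = (67, -3).
Substitute into ℓ₃: (4)(67) + (16)(-3) = 220.
This equals 220, so (67, -3) lies on all three lines and they are concurrent.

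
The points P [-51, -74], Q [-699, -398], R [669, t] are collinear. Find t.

Collinearity: (R − P) must be parallel to (Q − P) = (-648, -324).
Cross-multiplying the components: (t − (-74))·(-648) = (720)·(-324).
Solving gives t = 286.

286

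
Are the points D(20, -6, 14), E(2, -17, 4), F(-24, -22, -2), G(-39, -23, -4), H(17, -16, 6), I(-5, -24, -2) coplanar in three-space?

The plane through D, E, F has normal n = DE × DF = (16, 152, -196) and equation n·P = -3336.
Checking the remaining points: n·G = -3336, n·H = -3336, n·I = -3336.
All equal -3336, so all 6 points lie in one plane.

Yes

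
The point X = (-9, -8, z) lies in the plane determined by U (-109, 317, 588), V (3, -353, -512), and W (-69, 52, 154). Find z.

The plane through U, V, W has equation −720x + 4608y − 2880z = -154224.
Substituting X: (-2880)z + (-30384) = -154224, so z = 43.

43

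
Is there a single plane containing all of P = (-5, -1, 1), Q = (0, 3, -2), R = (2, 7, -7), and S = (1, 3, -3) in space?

No

With P as base: PQ = (5, 4, -3), PR = (7, 8, -8), PS = (6, 4, -4).
PR × PS = (0, -20, -20).
PQ · (PR × PS) = -20.
Since -20 ≠ 0, the four points are not coplanar.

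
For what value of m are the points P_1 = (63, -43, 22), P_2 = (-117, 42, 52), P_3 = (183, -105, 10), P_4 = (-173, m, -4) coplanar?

112

Normal to plane P_1P_2P_3: n = (840, 1440, 960); plane equation n·P = 12120.
Requiring n·P_4 = 12120: (1440)m + (-149160) = 12120.
So m = 112.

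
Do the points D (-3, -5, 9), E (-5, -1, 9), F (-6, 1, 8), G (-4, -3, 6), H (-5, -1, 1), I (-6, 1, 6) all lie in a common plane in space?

The plane through D, E, F has normal n = DE × DF = (-4, -2, 0) and equation n·P = 22.
Checking the remaining points: n·G = 22, n·H = 22, n·I = 22.
All equal 22, so all 6 points lie in one plane.

Yes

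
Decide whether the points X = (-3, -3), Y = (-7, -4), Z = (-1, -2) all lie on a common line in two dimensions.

XY = (-4, -1), XZ = (2, 1).
Twice the signed area of △XYZ is (-4)(1) − (-1)(2) = -2.
The area is nonzero, so the three points are not collinear.

No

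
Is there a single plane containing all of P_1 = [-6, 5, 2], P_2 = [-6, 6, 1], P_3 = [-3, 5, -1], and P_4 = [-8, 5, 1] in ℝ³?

No

The four points are coplanar iff the 3×3 determinant with rows P_1P_2, P_1P_3, P_1P_4 is zero.
Rows: (0, 1, -1), (3, 0, -3), (-2, 0, -1).
Expanding along the first row: (0)(0) − (1)(-9) + (-1)(0) = 9.
Nonzero ⇒ not coplanar.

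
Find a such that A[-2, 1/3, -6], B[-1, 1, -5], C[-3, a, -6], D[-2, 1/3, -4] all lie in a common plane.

-1/3

The points are coplanar iff AB · (AC × AD) = 0.
Expanding, this is linear in a: (2)a + (2/3) = 0.
So a = -1/3.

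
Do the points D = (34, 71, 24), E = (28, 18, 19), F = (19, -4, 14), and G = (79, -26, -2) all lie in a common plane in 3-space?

The four points are coplanar iff the 3×3 determinant with rows DE, DF, DG is zero.
Rows: (-6, -53, -5), (-15, -75, -10), (45, -97, -26).
Expanding along the first row: (-6)(980) − (-53)(840) + (-5)(4830) = 14490.
Nonzero ⇒ not coplanar.

No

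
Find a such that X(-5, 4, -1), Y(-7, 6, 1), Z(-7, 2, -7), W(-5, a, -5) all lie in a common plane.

Normal to plane XYZ: n = (-8, -16, 8); plane equation n·P = -32.
Requiring n·W = -32: (-16)a + (0) = -32.
So a = 2.

2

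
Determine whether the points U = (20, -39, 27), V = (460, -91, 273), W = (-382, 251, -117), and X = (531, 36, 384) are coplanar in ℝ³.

With U as base: UV = (440, -52, 246), UW = (-402, 290, -144), UX = (511, 75, 357).
UW × UX = (114330, 69930, -178340).
UV · (UW × UX) = 2797200.
Since 2797200 ≠ 0, the four points are not coplanar.

No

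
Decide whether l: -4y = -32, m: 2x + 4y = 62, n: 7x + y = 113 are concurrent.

Yes

Intersecting l and m: solving the 2×2 system gives (x, y) = (15, 8).
Substitute into n: (7)(15) + (1)(8) = 113.
This equals 113, so (15, 8) lies on all three lines and they are concurrent.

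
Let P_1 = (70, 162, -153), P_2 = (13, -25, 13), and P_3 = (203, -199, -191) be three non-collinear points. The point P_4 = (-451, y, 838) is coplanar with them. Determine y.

A normal to the plane is n = P_1P_2 × P_1P_3 = (67032, 19912, 45448).
P_4 lies in the plane iff n · P_1P_4 = 0.
This gives (19912)y + (6889552) = 0, so y = -346.

-346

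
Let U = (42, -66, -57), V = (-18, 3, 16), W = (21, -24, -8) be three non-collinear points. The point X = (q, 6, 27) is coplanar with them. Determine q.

6

The plane through U, V, W has equation 315x + 1407y − 1071z = -18585.
Substituting X: (315)q + (-20475) = -18585, so q = 6.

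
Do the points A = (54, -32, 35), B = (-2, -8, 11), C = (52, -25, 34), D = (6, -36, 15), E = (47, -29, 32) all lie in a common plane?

Yes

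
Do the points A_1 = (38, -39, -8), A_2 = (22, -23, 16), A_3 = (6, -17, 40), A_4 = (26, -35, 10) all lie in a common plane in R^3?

Yes

The four points are coplanar iff the 3×3 determinant with rows A_1A_2, A_1A_3, A_1A_4 is zero.
Rows: (-16, 16, 24), (-32, 22, 48), (-12, 4, 18).
Expanding along the first row: (-16)(204) − (16)(0) + (24)(136) = 0.
Zero determinant ⇒ coplanar.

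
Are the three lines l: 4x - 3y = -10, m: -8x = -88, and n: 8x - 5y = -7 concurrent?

No

Intersecting l and m: solving the 2×2 system gives (x, y) = (11, 18).
Substitute into n: (8)(11) + (-5)(18) = -2.
But n requires -7 ≠ -2, so the three lines have no common point.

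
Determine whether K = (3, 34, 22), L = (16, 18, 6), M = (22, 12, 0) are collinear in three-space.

KL = (13, -16, -16), KM = (19, -22, -22).
KL × KM = (0, -18, 18).
The cross product is nonzero, so the points do not lie on one line.

No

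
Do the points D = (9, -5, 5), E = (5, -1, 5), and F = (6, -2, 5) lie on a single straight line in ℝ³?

DE = (-4, 4, 0), DF = (-3, 3, 0).
DE × DF = (0, 0, 0).
The cross product vanishes, so the three points are collinear.

Yes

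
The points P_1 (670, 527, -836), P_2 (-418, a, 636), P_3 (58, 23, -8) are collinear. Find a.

-369

Direction P_1P_3 = (-612, -504, 828). From the x-coordinate of P_2, the parameter along the line is τ = (-418 − 670)/(-612) = 16/9.
Then a = 527 + 16/9·(-504) = -369.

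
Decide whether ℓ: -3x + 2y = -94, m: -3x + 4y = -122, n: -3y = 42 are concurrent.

Yes

Intersecting ℓ and m: solving the 2×2 system gives (x, y) = (22, -14).
Substitute into n: (0)(22) + (-3)(-14) = 42.
This equals 42, so (22, -14) lies on all three lines and they are concurrent.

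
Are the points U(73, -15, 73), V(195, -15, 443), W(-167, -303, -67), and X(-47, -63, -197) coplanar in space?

With U as base: UV = (122, 0, 370), UW = (-240, -288, -140), UX = (-120, -48, -270).
UW × UX = (71040, -48000, -23040).
UV · (UW × UX) = 142080.
Since 142080 ≠ 0, the four points are not coplanar.

No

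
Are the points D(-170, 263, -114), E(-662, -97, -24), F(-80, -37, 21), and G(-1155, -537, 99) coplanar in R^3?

Yes

With D as base: DE = (-492, -360, 90), DF = (90, -300, 135), DG = (-985, -800, 213).
DF × DG = (44100, -152145, -367500).
DE · (DF × DG) = 0.
The scalar triple product vanishes, so the four points are coplanar.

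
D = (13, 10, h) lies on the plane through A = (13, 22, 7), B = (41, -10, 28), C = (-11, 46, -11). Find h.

7

Coplanarity requires AB · (AC × AD) = 0.
AB = (28, -32, 21), AC = (-24, 24, -18); the triple product is linear in h with coefficient -96 and constant term 672.
Setting it to zero: h = 7.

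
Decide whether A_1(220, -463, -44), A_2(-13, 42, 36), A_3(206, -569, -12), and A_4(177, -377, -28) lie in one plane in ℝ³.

No

With A_1 as base: A_1A_2 = (-233, 505, 80), A_1A_3 = (-14, -106, 32), A_1A_4 = (-43, 86, 16).
A_1A_3 × A_1A_4 = (-4448, -1152, -5762).
A_1A_2 · (A_1A_3 × A_1A_4) = -6336.
Since -6336 ≠ 0, the four points are not coplanar.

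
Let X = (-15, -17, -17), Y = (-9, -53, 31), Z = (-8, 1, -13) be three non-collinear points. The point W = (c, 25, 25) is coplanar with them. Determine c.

13

A normal to the plane is n = XY × XZ = (-1008, 312, 360).
W lies in the plane iff n · XW = 0.
This gives (-1008)c + (13104) = 0, so c = 13.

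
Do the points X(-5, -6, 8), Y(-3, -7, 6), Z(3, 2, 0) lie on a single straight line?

XY = (2, -1, -2), XZ = (8, 8, -8).
Comparing components 2 and 3: (-1)(-8) − (-2)(8) = 24 ≠ 0, so XY and XZ are not parallel and the points are not collinear.

No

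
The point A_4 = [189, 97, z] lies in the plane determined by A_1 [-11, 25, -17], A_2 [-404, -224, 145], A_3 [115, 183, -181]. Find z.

Coplanarity requires A_1A_2 · (A_1A_3 × A_1A_4) = 0.
A_1A_2 = (-393, -249, 162), A_1A_3 = (126, 158, -164); the triple product is linear in z with coefficient -30720 and constant term -645120.
Setting it to zero: z = -21.

-21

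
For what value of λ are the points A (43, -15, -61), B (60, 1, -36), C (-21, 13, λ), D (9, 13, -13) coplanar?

-11

Coplanarity ⇔ det[AB; AC; AD] = 0.
Expanding, this is linear in λ: (-1020)λ + (-11220) = 0.
So λ = -11.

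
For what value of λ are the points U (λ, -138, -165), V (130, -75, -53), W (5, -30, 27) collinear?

305

Collinearity requires UV × UW = 0; each component is linear in λ.
The y-component gives (80)λ + (-24400) = 0, so λ = 305.
The remaining components then also vanish.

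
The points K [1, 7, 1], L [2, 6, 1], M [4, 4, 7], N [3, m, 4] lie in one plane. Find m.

The points are coplanar iff KL · (KM × KN) = 0.
Expanding, this is linear in m: (-6)m + (30) = 0.
So m = 5.

5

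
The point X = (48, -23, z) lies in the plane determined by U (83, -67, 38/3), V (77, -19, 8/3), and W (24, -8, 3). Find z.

5

Coplanarity requires UV · (UW × UX) = 0.
UV = (-6, 48, -10), UW = (-59, 59, -29/3); the triple product is linear in z with coefficient 2478 and constant term -12390.
Setting it to zero: z = 5.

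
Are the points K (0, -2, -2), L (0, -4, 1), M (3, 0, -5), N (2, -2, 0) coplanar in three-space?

No

The four points are coplanar iff the 3×3 determinant with rows KL, KM, KN is zero.
Rows: (0, -2, 3), (3, 2, -3), (2, 0, 2).
Expanding along the first row: (0)(4) − (-2)(12) + (3)(-4) = 12.
Nonzero ⇒ not coplanar.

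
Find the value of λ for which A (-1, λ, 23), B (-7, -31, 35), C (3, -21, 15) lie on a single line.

-25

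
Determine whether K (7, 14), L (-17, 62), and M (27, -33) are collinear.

No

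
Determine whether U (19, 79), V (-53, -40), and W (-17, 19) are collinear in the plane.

UV = (-72, -119), UW = (-36, -60).
If collinear, UW would be a scalar multiple of UV. But (-72)·(-60) ≠ (-119)·(-36) (difference 36), so they are not parallel; the points are not collinear.

No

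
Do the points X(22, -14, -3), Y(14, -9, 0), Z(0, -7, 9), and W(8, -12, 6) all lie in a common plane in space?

Yes

With X as base: XY = (-8, 5, 3), XZ = (-22, 7, 12), XW = (-14, 2, 9).
XZ × XW = (39, 30, 54).
XY · (XZ × XW) = 0.
The scalar triple product vanishes, so the four points are coplanar.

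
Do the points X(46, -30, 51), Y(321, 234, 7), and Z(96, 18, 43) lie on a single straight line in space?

Yes

XY = (275, 264, -44), XZ = (50, 48, -8).
XY × XZ = (0, 0, 0).
The cross product vanishes, so the three points are collinear.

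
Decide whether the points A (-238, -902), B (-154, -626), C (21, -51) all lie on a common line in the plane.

AB = (84, 276), AC = (259, 851).
det[AB; AC] = (84)(851) − (276)(259) = 0.
The determinant is zero, so the points are collinear.

Yes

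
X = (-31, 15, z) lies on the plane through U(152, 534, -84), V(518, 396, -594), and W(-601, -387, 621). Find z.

The plane through U, V, W has equation −567000x + 126000y − 441000z = 18144000.
Substituting X: (-441000)z + (19467000) = 18144000, so z = 3.

3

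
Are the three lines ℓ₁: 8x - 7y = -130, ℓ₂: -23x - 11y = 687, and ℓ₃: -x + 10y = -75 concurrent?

Intersecting ℓ₁ and ℓ₂: solving the 2×2 system gives (x, y) = (-6239/249, -2506/249).
Substitute into ℓ₃: (-1)(-6239/249) + (10)(-2506/249) = -18821/249.
But ℓ₃ requires -75 ≠ -18821/249, so the three lines have no common point.

No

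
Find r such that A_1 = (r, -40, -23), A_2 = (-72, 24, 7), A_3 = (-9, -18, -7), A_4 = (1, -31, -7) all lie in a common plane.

43

Coplanarity ⇔ det[A_1A_2; A_1A_3; A_1A_4] = 0.
Expanding, this is linear in r: (182)r + (-7826) = 0.
So r = 43.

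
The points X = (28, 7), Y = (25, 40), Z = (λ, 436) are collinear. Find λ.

The three points are collinear iff det[XY; XZ] = 0.
This determinant is linear in λ: (-33)λ + (-363) = 0, so λ = -11.

-11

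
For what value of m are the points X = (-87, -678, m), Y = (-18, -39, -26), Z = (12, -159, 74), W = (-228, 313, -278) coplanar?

584

The points are coplanar iff XY · (XZ × XW) = 0.
Expanding, this is linear in m: (14640)m + (-8549760) = 0.
So m = 584.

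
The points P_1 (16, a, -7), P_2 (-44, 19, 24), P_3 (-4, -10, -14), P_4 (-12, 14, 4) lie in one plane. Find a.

21

The points are coplanar iff P_1P_2 · (P_1P_3 × P_1P_4) = 0.
Expanding, this is linear in a: (416)a + (-8736) = 0.
So a = 21.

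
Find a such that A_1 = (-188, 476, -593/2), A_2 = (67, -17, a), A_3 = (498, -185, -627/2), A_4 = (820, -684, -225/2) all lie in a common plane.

Normal to plane A_1A_3A_4: n = (-141344, -143360, -129472); plane equation n·P = -3278240.
Requiring n·A_2 = -3278240: (-129472)a + (-7032928) = -3278240.
So a = -29.

-29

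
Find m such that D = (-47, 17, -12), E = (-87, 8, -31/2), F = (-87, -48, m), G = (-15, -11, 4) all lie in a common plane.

11/2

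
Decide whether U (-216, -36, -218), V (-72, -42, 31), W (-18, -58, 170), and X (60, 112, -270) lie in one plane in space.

Yes

The four points are coplanar iff the 3×3 determinant with rows UV, UW, UX is zero.
Rows: (144, -6, 249), (198, -22, 388), (276, 148, -52).
Expanding along the first row: (144)(-56280) − (-6)(-117384) + (249)(35376) = 0.
Zero determinant ⇒ coplanar.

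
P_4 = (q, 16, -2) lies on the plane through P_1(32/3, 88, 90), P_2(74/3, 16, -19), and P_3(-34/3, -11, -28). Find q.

A normal to the plane is n = P_1P_2 × P_1P_3 = (-2295, 4050, -2970).
P_4 lies in the plane iff n · P_1P_4 = 0.
This gives (-2295)q + (6120) = 0, so q = 8/3.

8/3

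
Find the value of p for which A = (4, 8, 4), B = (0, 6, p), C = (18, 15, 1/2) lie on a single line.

Collinearity requires AB × AC = 0; each component is linear in p.
The x-component gives (-7)p + (35) = 0, so p = 5.
The remaining components then also vanish.

5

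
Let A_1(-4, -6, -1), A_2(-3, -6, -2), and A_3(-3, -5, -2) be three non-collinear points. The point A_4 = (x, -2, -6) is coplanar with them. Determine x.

1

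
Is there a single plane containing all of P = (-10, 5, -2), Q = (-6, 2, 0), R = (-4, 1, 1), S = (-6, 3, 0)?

Yes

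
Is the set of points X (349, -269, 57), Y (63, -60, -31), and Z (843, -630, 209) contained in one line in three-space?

Yes

XY = (-286, 209, -88), XZ = (494, -361, 152).
Each component of XZ is -19/11 times the corresponding component of XY, so XZ = -19/11·XY and the points are collinear.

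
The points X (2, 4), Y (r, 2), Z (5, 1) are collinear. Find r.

4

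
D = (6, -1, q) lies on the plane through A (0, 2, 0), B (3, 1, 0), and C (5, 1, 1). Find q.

-3/2

The plane through A, B, C has equation −1x − 3y + 2z = -6.
Substituting D: (2)q + (-3) = -6, so q = -3/2.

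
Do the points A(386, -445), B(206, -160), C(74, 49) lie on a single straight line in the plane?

Yes

AB = (-180, 285), AC = (-312, 494).
det[AB; AC] = (-180)(494) − (285)(-312) = 0.
The determinant is zero, so the points are collinear.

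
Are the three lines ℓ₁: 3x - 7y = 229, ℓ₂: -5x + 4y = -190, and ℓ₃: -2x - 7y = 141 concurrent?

No

The three lines meet at one point iff the augmented coefficient matrix [aᵢ bᵢ cᵢ] has rank < 3, i.e. its determinant vanishes.
Here the determinant is -46.
Nonzero, so no common point exists.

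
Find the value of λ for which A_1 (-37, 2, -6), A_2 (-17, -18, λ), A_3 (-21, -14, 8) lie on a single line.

Direction A_1A_3 = (16, -16, 14). From the x-coordinate of A_2, the parameter along the line is τ = (-17 − (-37))/16 = 5/4.
Then λ = (-6) + 5/4·(14) = 23/2.

23/2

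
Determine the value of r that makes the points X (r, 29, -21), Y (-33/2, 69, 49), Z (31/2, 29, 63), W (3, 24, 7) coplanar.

-17/2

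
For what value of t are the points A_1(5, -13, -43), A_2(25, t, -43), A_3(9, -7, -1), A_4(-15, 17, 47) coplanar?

Normal to plane A_1A_3A_4: n = (-720, -1200, 240); plane equation n·P = 1680.
Requiring n·A_2 = 1680: (-1200)t + (-28320) = 1680.
So t = -25.

-25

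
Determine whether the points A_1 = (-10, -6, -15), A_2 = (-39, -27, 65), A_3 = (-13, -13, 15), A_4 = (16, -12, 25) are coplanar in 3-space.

A normal to the plane through A_1, A_2, A_3 is n = A_1A_2 × A_1A_3 = (-70, 630, 140).
The plane has equation n·P = -5180. For A_4: n·A_4 = -5180.
Equal, so A_4 lies in the plane and all four are coplanar.

Yes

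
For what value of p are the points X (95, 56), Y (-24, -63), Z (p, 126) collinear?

Collinearity: (Z − X) must be parallel to (Y − X) = (-119, -119).
Cross-multiplying the components: (p − 95)·(-119) = (70)·(-119).
Solving gives p = 165.

165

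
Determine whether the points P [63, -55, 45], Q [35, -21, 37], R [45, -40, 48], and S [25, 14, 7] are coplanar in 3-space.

With P as base: PQ = (-28, 34, -8), PR = (-18, 15, 3), PS = (-38, 69, -38).
PR × PS = (-777, -798, -672).
PQ · (PR × PS) = 0.
The scalar triple product vanishes, so the four points are coplanar.

Yes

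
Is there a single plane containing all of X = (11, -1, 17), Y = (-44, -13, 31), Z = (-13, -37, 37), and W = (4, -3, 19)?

A normal to the plane through X, Y, Z is n = XY × XZ = (264, 764, 1692).
The plane has equation n·P = 30904. For W: n·W = 30912.
30912 ≠ 30904, so W is off the plane.

No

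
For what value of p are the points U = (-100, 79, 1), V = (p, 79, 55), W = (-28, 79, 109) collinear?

Collinearity requires UV × UW = 0; each component is linear in p.
The y-component gives (-108)p + (-6912) = 0, so p = -64.
The remaining components then also vanish.

-64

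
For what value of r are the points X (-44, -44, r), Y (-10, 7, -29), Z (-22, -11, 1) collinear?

56

Direction YZ = (-12, -18, 30). From the x-coordinate of X, the parameter along the line is τ = (-44 − (-10))/(-12) = 17/6.
Then r = (-29) + 17/6·(30) = 56.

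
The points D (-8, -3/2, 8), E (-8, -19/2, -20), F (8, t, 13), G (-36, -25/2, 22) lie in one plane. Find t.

17/2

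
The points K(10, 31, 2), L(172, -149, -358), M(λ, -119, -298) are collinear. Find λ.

145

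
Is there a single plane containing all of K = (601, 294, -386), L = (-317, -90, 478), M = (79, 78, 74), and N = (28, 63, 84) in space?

No

A normal to the plane through K, L, M is n = KL × KM = (9984, -28728, -2160).
The plane has equation n·P = -1611888. For N: n·N = -1711752.
-1711752 ≠ -1611888, so N is off the plane.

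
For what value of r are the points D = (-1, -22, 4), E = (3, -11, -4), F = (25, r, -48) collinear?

Collinearity requires DE × DF = 0; each component is linear in r.
The x-component gives (8)r + (-396) = 0, so r = 99/2.
The remaining components then also vanish.

99/2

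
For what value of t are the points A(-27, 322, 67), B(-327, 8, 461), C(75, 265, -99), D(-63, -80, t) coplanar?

43

The points are coplanar iff AB · (AC × AD) = 0.
Expanding, this is linear in t: (49128)t + (-2112504) = 0.
So t = 43.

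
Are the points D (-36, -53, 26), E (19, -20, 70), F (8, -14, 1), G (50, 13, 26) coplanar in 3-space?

Yes

With D as base: DE = (55, 33, 44), DF = (44, 39, -25), DG = (86, 66, 0).
DF × DG = (1650, -2150, -450).
DE · (DF × DG) = 0.
The scalar triple product vanishes, so the four points are coplanar.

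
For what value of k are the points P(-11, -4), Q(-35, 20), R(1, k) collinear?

Collinearity: (R − P) must be parallel to (Q − P) = (-24, 24).
Cross-multiplying the components: (k − (-4))·(-24) = (12)·(24).
Solving gives k = -16.

-16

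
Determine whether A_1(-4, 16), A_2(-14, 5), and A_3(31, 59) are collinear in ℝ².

No

A_1A_2 = (-10, -11), A_1A_3 = (35, 43).
det[A_1A_2; A_1A_3] = (-10)(43) − (-11)(35) = -45.
The determinant is nonzero, so they are not collinear.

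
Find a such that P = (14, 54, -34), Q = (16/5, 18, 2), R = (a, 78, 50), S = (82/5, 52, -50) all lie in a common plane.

16/5

The points are coplanar iff PQ · (PR × PS) = 0.
Expanding, this is linear in a: (-648)a + (10368/5) = 0.
So a = 16/5.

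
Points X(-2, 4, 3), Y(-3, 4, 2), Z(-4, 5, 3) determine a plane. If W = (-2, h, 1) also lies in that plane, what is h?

3

The plane through X, Y, Z has equation 1x + 2y − 1z = 3.
Substituting W: (2)h + (-3) = 3, so h = 3.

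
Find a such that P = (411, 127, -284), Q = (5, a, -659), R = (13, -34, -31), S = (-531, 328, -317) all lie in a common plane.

546

Normal to plane PRS: n = (-45540, -251460, -231660); plane equation n·X = 15139080.
Requiring n·Q = 15139080: (-251460)a + (152436240) = 15139080.
So a = 546.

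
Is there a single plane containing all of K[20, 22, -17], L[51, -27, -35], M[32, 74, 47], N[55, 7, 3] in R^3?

Yes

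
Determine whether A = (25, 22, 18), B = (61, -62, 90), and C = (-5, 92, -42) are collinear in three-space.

Yes

AB = (36, -84, 72), AC = (-30, 70, -60).
AB × AC = (0, 0, 0).
The cross product vanishes, so the three points are collinear.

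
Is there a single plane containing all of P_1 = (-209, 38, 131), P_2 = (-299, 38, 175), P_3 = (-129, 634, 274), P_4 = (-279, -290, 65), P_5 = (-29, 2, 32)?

Yes

The plane through P_1, P_2, P_3 has normal n = P_1P_2 × P_1P_3 = (-26224, 16390, -53640) and equation n·P = -923204.
Checking the remaining points: n·P_4 = -923204, n·P_5 = -923204.
All equal -923204, so all 5 points lie in one plane.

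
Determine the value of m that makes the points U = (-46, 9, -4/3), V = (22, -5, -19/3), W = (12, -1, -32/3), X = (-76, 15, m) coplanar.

4/3

Coplanarity ⇔ det[UV; UW; UX] = 0.
Expanding, this is linear in m: (132)m + (-176) = 0.
So m = 4/3.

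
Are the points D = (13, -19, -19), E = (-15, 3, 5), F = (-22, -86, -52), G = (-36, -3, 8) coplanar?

Yes

The four points are coplanar iff the 3×3 determinant with rows DE, DF, DG is zero.
Rows: (-28, 22, 24), (-35, -67, -33), (-49, 16, 27).
Expanding along the first row: (-28)(-1281) − (22)(-2562) + (24)(-3843) = 0.
Zero determinant ⇒ coplanar.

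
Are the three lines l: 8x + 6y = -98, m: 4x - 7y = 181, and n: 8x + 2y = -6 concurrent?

Yes

Intersecting l and m: solving the 2×2 system gives (x, y) = (5, -23).
Substitute into n: (8)(5) + (2)(-23) = -6.
This equals -6, so (5, -23) lies on all three lines and they are concurrent.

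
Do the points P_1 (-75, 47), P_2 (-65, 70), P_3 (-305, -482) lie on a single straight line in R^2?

Yes

P_1P_2 = (10, 23), P_1P_3 = (-230, -529).
Twice the signed area of △P_1P_2P_3 is (10)(-529) − (23)(-230) = 0.
The triangle is degenerate (zero area), so the points are collinear.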